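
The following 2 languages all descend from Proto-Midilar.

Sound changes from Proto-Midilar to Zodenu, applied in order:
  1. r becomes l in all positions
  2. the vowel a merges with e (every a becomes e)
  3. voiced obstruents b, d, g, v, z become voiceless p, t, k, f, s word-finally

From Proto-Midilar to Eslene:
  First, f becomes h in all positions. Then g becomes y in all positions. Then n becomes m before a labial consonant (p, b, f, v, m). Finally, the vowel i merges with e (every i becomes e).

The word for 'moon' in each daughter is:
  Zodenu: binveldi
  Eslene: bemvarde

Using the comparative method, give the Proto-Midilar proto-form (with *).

*binvardi

Position 6: Zodenu has l, Eslene has r. Eslene preserves r here (none of its changes turn any other segment into r), so the proto-segment is *r.
Position 3: Zodenu has n, Eslene has m. Zodenu preserves n here (none of its changes turn any other segment into n), so the proto-segment is *n.
Position 8: Zodenu has i, Eslene has e. Zodenu preserves i here (none of its changes turn any other segment into i), so the proto-segment is *i.
This points to *binvardi. Verify forward in each daughter:
Zodenu: *binvardi > binvaldi > binveldi  (by unconditioned shift, vowel merger)
Eslene: *binvardi > bimvardi > bemvarde  (by nasal place assimilation, vowel merger)
No other proto-form is consistent with every reflex, so the reconstruction is *binvardi.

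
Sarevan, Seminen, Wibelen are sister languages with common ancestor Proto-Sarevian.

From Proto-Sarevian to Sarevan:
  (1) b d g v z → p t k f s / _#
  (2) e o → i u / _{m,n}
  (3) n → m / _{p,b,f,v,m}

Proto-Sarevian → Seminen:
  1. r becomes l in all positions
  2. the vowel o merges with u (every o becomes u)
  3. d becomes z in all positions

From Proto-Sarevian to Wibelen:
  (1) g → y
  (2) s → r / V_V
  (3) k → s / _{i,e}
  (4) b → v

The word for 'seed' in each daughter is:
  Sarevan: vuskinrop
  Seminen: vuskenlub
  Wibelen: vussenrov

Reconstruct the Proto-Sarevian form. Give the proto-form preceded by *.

Position 5: Sarevan has i, Seminen has e, Wibelen has e. Seminen preserves e here (none of its changes turn any other segment into e), so the proto-segment is *e.
Position 7: Sarevan has r, Seminen has l, Wibelen has r. Sarevan preserves r here (none of its changes turn any other segment into r), so the proto-segment is *r.
Position 8: Sarevan has o, Seminen has u, Wibelen has o. Sarevan preserves o here (none of its changes turn any other segment into o), so the proto-segment is *o.
Continuing position by position gives *vuskenrob; check it forward:
Sarevan: *vuskenrob
  vuskenrob → vuskenrop   [final devoicing]
  vuskenrop → vuskinrop   [pre-nasal raising]
  vuskinrop (rule 3 does not apply)
  giving Sarevan vuskinrop.
Seminen: *vuskenrob > vuskenlob > vuskenlub  (by unconditioned shift, vowel merger)
Wibelen: *vuskenrob > vussenrob > vussenrov  (by palatalisation, unconditioned shift)
*vuskenrob is the unique common source.

*vuskenrob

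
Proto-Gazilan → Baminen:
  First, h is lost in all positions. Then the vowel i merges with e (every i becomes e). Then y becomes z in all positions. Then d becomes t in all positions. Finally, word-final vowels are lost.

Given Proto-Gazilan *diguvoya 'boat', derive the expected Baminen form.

Baminen: *diguvoya > deguvoya > deguvoza > teguvoza > teguvoz  (by vowel merger, unconditioned shift, unconditioned shift, apocope)

teguvoz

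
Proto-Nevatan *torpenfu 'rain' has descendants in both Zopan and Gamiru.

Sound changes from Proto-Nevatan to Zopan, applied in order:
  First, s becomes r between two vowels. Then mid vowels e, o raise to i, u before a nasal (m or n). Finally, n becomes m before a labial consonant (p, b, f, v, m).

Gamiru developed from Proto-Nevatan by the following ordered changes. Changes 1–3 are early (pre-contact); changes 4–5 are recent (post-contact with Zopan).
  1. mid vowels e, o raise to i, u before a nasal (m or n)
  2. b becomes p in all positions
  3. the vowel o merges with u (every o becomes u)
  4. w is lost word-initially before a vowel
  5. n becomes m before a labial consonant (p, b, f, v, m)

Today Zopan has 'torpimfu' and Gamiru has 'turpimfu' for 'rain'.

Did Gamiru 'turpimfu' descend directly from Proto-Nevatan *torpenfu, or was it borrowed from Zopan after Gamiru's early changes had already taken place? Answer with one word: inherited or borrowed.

If inherited, *torpenfu would pass through all of Gamiru's changes:
Gamiru: start from *torpenfu.
  rule 1 (pre-nasal raising): torpenfu → torpinfu
  rule 2: no change — torpinfu
  rule 3 (vowel merger): torpinfu → turpinfu
  rule 4: no change — turpinfu
  rule 5 (nasal place assimilation): turpinfu → turpimfu
  ⇒ Gamiru turpimfu
If borrowed from Zopan 'torpimfu' after the early changes, it would undergo only the recent ones:
  rule 4 (glide loss): no change (torpimfu)
  rule 5 (nasal place assimilation): no change (torpimfu)
  ⇒ as a loan: torpimfu
Gamiru 'turpimfu' matches the inherited outcome exactly, so it is an inherited cognate, not a loan.

inherited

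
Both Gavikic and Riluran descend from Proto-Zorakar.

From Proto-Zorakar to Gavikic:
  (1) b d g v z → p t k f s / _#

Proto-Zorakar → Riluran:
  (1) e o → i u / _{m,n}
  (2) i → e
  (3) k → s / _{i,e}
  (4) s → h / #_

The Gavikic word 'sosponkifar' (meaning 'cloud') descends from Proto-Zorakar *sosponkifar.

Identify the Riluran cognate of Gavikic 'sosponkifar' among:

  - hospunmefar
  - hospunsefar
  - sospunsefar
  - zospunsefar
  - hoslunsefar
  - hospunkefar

Riluran: *sosponkifar > sospunkifar > sospunkefar > sospunsefar > hospunsefar  (by pre-nasal raising, vowel merger, palatalisation, debuccalisation)
The other candidates each miss or misapply at least one Riluran change.

hospunsefar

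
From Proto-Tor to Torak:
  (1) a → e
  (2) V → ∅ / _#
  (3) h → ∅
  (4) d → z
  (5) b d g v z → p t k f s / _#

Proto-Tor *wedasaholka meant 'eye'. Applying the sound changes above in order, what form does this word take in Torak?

wezeseolk

Torak: *wedasaholka > wedeseholke > wedeseholk > wedeseolk > wezeseolk  (by vowel merger, apocope, h-loss, unconditioned shift)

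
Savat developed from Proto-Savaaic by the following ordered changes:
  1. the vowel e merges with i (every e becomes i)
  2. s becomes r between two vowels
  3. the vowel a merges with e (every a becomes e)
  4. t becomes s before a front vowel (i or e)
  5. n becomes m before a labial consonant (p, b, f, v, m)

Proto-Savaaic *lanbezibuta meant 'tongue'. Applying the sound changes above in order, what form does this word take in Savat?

Savat: *lanbezibuta
  lanbezibuta → lanbizibuta   [vowel merger]
  lanbizibuta (rule 2 does not apply)
  lanbizibuta → lenbizibute   [vowel merger]
  lenbizibute → lenbizibuse   [palatalisation]
  lenbizibuse → lembizibuse   [nasal place assimilation]
  giving Savat lembizibuse.

lembizibuse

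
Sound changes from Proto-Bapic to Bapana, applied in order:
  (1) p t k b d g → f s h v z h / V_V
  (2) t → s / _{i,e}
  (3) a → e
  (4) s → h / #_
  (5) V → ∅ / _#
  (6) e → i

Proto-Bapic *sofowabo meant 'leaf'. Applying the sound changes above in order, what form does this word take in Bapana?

hofowiv

Bapana: *sofowabo
  sofowabo → sofowavo   [intervocalic lenition]
  sofowavo (rule 2 does not apply)
  sofowavo → sofowevo   [vowel merger]
  sofowevo → hofowevo   [debuccalisation]
  hofowevo → hofowev   [apocope]
  hofowev → hofowiv   [vowel merger]
  giving Bapana hofowiv.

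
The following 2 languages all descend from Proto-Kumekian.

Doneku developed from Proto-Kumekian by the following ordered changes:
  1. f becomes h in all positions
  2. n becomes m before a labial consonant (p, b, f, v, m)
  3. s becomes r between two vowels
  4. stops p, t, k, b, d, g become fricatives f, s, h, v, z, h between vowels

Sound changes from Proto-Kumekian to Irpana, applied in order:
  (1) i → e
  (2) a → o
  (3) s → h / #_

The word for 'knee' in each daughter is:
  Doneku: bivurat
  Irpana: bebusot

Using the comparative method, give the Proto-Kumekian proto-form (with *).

Position 5: Doneku has r, Irpana has s. Irpana preserves s here (none of its changes turn any other segment into s), so the proto-segment is *s.
Position 6: Doneku has a, Irpana has o. Doneku preserves a here (none of its changes turn any other segment into a), so the proto-segment is *a.
Position 3: Doneku has v, Irpana has b. Irpana preserves b here (none of its changes turn any other segment into b), so the proto-segment is *b.
Continuing position by position gives *bibusat; check it forward:
Doneku: *bibusat
  bibusat (rule 1 does not apply)
  bibusat (rule 2 does not apply)
  bibusat → biburat   [rhotacism]
  biburat → bivurat   [intervocalic lenition]
  giving Doneku bivurat.
Irpana: *bibusat
  bibusat → bebusat   [vowel merger]
  bebusat → bebusot   [vowel merger]
  bebusot (rule 3 does not apply)
  giving Irpana bebusot.
Only *bibusat yields all of Doneku bivurat, Irpana bebusot.

*bibusat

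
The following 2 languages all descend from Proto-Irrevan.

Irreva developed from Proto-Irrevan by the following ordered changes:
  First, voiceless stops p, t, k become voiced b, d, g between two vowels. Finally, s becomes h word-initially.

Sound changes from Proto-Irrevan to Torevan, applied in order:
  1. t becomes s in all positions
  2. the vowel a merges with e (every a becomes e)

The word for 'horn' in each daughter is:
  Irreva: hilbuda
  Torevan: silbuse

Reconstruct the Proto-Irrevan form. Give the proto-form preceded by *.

Position 7: Irreva has a, Torevan has e. Irreva preserves a here (none of its changes turn any other segment into a), so the proto-segment is *a.
Position 6: Irreva has d, Torevan has s. Taking the neighbouring segments as reconstructed: Irreva d could go back to *t or *d; Torevan s could go back to *t or *s — the one source consistent with every daughter is *t.
Position 1: Irreva has h, Torevan has s. Taking the neighbouring segments as reconstructed: Irreva h could go back to *s or *h; Torevan s could go back to *t or *s — the one source consistent with every daughter is *s.
Verify the candidate proto-form against each daughter:
Irreva: *silbuta
  silbuta → silbuda   [intervocalic voicing]
  silbuda → hilbuda   [debuccalisation]
  giving Irreva hilbuda.
Torevan: *silbuta > silbusa > silbuse  (by unconditioned shift, vowel merger)
Only *silbuta yields all of Irreva hilbuda, Torevan silbuse.

*silbuta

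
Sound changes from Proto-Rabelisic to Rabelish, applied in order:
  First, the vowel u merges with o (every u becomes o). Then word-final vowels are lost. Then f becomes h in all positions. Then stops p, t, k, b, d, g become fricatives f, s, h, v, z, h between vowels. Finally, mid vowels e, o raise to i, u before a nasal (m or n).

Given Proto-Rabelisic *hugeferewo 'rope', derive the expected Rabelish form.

hoheherew

Rabelish: *hugeferewo
  hugeferewo → hogeferewo   [vowel merger]
  hogeferewo → hogeferew   [apocope]
  hogeferew → hogeherew   [unconditioned shift]
  hogeherew → hoheherew   [intervocalic lenition]
  hoheherew (rule 5 does not apply)
  giving Rabelish hoheherew.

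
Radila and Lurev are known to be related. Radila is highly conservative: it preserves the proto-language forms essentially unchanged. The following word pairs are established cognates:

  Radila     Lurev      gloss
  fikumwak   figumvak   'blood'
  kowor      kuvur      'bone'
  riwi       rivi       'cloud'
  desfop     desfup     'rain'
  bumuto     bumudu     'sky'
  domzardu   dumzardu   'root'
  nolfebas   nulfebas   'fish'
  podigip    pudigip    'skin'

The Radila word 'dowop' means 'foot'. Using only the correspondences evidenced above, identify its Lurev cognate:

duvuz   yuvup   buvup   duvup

kowor ~ kuvur, nolfebas ~ nulfebas — Radila o corresponds to Lurev u after a consonant, before a consonant other than r, m, n, p, b, f, v.
kowor ~ kuvur — Radila w corresponds to Lurev v between vowels (before a back vowel).
desfop ~ desfup — Radila o corresponds to Lurev u after a consonant, before a labial obstruent.
Applying these to Radila 'dowop':
  dowop → duwop   (o→u after a consonant, before a consonant other than r, m, n, p, b, f, v)
  duwop → duvop   (w→v between vowels (before a back vowel))
  duvop → duvup   (o→u after a consonant, before a labial obstruent)
So the Lurev cognate is 'duvup'.

duvup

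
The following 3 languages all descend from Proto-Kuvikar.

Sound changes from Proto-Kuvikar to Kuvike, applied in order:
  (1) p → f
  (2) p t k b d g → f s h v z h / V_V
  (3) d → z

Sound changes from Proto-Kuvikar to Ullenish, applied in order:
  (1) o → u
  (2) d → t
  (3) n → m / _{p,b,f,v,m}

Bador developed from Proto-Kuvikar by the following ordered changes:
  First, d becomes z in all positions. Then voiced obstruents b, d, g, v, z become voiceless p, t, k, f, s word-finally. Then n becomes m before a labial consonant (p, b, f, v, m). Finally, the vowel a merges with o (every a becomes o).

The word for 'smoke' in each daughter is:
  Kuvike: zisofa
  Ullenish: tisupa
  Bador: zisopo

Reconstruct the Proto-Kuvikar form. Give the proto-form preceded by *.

Position 6: Kuvike has a, Ullenish has a, Bador has o. Kuvike preserves a here (none of its changes turn any other segment into a), so the proto-segment is *a.
Position 1: Kuvike has z, Ullenish has t, Bador has z. Taking the neighbouring segments as reconstructed: Kuvike z could go back to *d or *z; Ullenish t could go back to *t or *d; Bador z could go back to *d or *z — the one source consistent with every daughter is *d.
Position 5: Kuvike has f, Ullenish has p, Bador has p. Ullenish preserves p here (none of its changes turn any other segment into p), so the proto-segment is *p.
Continuing position by position gives *disopa; check it forward:
Kuvike: start from *disopa.
  rule 1 (unconditioned shift): disopa → disofa
  rule 2: no change — disofa
  rule 3 (unconditioned shift): disofa → zisofa
  ⇒ Kuvike zisofa
Ullenish: *disopa
  disopa → disupa   [vowel merger]
  disupa → tisupa   [unconditioned shift]
  tisupa (rule 3 does not apply)
  giving Ullenish tisupa.
Bador: start from *disopa.
  rule 1 (unconditioned shift): disopa → zisopa
  rule 2: no change — zisopa
  rule 3: no change — zisopa
  rule 4 (vowel merger): zisopa → zisopo
  ⇒ Bador zisopo
Only *disopa yields all of Kuvike zisofa, Ullenish tisupa, Bador zisopo.

*disopa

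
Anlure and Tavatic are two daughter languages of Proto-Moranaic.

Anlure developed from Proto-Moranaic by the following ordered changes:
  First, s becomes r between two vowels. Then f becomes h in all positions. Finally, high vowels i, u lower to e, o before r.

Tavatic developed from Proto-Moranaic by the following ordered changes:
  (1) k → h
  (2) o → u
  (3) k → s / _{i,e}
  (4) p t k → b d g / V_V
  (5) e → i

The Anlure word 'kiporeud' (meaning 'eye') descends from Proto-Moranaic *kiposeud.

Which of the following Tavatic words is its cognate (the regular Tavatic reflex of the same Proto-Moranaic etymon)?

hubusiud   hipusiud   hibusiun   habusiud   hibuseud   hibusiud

Tavatic: *kiposeud
  kiposeud → hiposeud   [unconditioned shift]
  hiposeud → hipuseud   [vowel merger]
  hipuseud (rule 3 does not apply)
  hipuseud → hibuseud   [intervocalic voicing]
  hibuseud → hibusiud   [vowel merger]
  giving Tavatic hibusiud.
Among the options, 'hibusiud' alone shows every Tavatic change applied in order.

hibusiud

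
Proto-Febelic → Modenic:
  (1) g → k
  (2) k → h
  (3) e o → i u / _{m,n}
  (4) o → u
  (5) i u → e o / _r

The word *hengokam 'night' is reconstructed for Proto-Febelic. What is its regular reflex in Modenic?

hinhuham

Modenic: *hengokam > henkokam > henhoham > hinhoham > hinhuham  (by unconditioned shift, unconditioned shift, pre-nasal raising, vowel merger)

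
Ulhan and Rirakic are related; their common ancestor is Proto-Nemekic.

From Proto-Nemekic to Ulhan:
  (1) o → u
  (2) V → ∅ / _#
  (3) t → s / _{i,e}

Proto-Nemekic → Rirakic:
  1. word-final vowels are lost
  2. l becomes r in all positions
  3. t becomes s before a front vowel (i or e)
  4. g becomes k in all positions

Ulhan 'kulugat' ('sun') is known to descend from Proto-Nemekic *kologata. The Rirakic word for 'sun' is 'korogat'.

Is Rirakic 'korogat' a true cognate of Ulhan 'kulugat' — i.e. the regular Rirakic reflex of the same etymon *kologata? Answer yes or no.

no

Derive the expected Rirakic reflex of *kologata:
Rirakic: *kologata > kologat > korogat > korokat  (by apocope, unconditioned shift, unconditioned shift)
The regular Rirakic reflex would be 'korokat', but the attested form is 'korogat'. The correspondence is irregular, so they are not cognates (the Rirakic form has a different source).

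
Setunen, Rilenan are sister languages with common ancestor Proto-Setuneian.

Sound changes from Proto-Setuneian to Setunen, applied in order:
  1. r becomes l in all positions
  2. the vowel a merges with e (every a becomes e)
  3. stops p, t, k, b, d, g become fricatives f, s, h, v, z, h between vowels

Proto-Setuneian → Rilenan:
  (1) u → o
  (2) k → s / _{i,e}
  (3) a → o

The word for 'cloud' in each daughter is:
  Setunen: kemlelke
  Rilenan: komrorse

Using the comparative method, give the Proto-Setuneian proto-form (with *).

Position 2: Setunen has e, Rilenan has o. Taking the neighbouring segments as reconstructed: Setunen e could go back to *a or *e; Rilenan o could go back to *a or *o or *u — the one source consistent with every daughter is *a.
Position 4: Setunen has l, Rilenan has r. Rilenan preserves r here (none of its changes turn any other segment into r), so the proto-segment is *r.
Continuing position by position gives *kamrarke; check it forward:
Setunen: *kamrarke
  kamrarke → kamlalke   [unconditioned shift]
  kamlalke → kemlelke   [vowel merger]
  kemlelke (rule 3 does not apply)
  giving Setunen kemlelke.
Rilenan: *kamrarke
  kamrarke (rule 1 does not apply)
  kamrarke → kamrarse   [palatalisation]
  kamrarse → komrorse   [vowel merger]
  giving Rilenan komrorse.
Only *kamrarke yields all of Setunen kemlelke, Rilenan komrorse.

*kamrarke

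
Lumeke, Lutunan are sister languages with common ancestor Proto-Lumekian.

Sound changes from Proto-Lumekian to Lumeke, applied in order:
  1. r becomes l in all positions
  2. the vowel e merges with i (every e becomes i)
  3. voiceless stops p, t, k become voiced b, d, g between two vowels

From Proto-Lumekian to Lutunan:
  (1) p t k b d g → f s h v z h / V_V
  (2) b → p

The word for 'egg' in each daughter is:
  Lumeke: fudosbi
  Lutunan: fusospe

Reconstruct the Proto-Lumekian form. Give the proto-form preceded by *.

Position 6: Lumeke has b, Lutunan has p. Taking the neighbouring segments as reconstructed: Lumeke b can only go back to *b; Lutunan p could go back to *p or *b — the one source consistent with every daughter is *b.
Position 7: Lumeke has i, Lutunan has e. Lutunan preserves e here (none of its changes turn any other segment into e), so the proto-segment is *e.
Position 3: Lumeke has d, Lutunan has s. Taking the neighbouring segments as reconstructed: Lumeke d could go back to *t or *d; Lutunan s could go back to *t or *s — the one source consistent with every daughter is *t.
This points to *futosbe. Verify forward in each daughter:
Lumeke: start from *futosbe.
  rule 1: no change — futosbe
  rule 2 (vowel merger): futosbe → futosbi
  rule 3 (intervocalic voicing): futosbi → fudosbi
  ⇒ Lumeke fudosbi
Lutunan: start from *futosbe.
  rule 1 (intervocalic lenition): futosbe → fusosbe
  rule 2 (unconditioned shift): fusosbe → fusospe
  ⇒ Lutunan fusospe
No other proto-form is consistent with every reflex, so the reconstruction is *futosbe.

*futosbe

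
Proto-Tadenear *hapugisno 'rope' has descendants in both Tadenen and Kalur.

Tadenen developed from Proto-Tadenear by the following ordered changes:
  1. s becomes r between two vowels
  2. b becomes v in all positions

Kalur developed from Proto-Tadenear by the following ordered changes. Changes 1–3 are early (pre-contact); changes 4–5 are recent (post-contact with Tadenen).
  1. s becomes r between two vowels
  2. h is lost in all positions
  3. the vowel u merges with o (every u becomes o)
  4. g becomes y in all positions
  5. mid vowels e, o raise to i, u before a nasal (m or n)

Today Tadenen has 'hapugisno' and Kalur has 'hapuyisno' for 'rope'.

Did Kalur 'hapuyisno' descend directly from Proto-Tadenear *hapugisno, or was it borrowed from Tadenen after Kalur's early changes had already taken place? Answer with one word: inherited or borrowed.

If inherited, *hapugisno would pass through all of Kalur's changes:
Kalur: start from *hapugisno.
  rule 1: no change — hapugisno
  rule 2 (h-loss): hapugisno → apugisno
  rule 3 (vowel merger): apugisno → apogisno
  rule 4 (unconditioned shift): apogisno → apoyisno
  rule 5: no change — apoyisno
  ⇒ Kalur apoyisno
If borrowed from Tadenen 'hapugisno' after the early changes, it would undergo only the recent ones:
  rule 4 (unconditioned shift): hapugisno → hapuyisno
  rule 5 (pre-nasal raising): no change (hapuyisno)
  ⇒ as a loan: hapuyisno
Kalur 'hapuyisno' matches the loan outcome 'hapuyisno', not the inherited 'apoyisno' — it skipped the early Kalur changes, so it was borrowed from Tadenen.

borrowed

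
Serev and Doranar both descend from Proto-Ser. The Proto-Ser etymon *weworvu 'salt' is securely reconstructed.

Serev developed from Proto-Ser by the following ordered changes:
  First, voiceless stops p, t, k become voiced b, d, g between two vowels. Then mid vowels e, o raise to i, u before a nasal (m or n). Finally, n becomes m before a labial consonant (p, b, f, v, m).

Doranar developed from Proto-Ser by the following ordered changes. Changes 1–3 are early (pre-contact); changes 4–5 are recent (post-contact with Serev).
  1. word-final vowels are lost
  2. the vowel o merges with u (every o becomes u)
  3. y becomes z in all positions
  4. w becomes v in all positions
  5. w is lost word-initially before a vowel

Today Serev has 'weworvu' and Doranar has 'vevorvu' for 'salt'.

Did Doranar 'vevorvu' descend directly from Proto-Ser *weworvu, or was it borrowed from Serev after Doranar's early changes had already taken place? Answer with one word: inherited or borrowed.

If inherited, *weworvu would pass through all of Doranar's changes:
Doranar: start from *weworvu.
  rule 1 (apocope): weworvu → weworv
  rule 2 (vowel merger): weworv → wewurv
  rule 3: no change — wewurv
  rule 4 (unconditioned shift): wewurv → vevurv
  rule 5: no change — vevurv
  ⇒ Doranar vevurv
If borrowed from Serev 'weworvu' after the early changes, it would undergo only the recent ones:
  rule 4 (unconditioned shift): weworvu → vevorvu
  rule 5 (glide loss): no change (vevorvu)
  ⇒ as a loan: vevorvu
Doranar 'vevorvu' matches the loan outcome 'vevorvu', not the inherited 'vevurv' — it skipped the early Doranar changes, so it was borrowed from Serev.

borrowed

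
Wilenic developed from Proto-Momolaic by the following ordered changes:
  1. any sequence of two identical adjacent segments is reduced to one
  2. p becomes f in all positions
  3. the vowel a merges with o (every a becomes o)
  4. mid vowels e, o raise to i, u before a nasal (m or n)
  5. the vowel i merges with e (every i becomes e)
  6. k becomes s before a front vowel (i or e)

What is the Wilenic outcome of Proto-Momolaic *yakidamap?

yosedumof

Wilenic: *yakidamap > yakidamaf > yokidomof > yokidumof > yokedumof > yosedumof  (by unconditioned shift, vowel merger, pre-nasal raising, vowel merger, palatalisation)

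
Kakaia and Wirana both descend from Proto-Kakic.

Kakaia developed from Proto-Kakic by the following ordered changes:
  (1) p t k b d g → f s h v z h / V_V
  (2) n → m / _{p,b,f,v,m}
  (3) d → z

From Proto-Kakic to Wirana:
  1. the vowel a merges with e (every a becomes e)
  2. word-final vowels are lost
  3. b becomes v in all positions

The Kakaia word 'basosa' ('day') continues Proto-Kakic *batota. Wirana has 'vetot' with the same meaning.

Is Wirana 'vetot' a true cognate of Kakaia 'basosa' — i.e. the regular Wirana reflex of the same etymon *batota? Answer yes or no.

Derive the expected Wirana reflex of *batota:
Wirana: *batota
  batota → betote   [vowel merger]
  betote → betot   [apocope]
  betot → vetot   [unconditioned shift]
  giving Wirana vetot.
Wirana 'vetot' matches the regular reflex exactly, so the pair is cognate.

yes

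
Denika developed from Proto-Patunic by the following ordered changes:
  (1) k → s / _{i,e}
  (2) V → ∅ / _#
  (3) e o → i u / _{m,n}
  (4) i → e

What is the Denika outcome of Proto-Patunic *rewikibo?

reweseb

Denika: *rewikibo
  rewikibo → rewisibo   [palatalisation]
  rewisibo → rewisib   [apocope]
  rewisib (rule 3 does not apply)
  rewisib → reweseb   [vowel merger]
  giving Denika reweseb.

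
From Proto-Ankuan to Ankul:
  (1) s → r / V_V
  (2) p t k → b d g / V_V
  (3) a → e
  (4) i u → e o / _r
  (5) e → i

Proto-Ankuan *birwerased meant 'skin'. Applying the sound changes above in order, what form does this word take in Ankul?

birwiririd

Ankul: *birwerased
  birwerased → birwerared   [rhotacism]
  birwerared (rule 2 does not apply)
  birwerared → birwerered   [vowel merger]
  birwerered → berwerered   [pre-rhotic lowering]
  berwerered → birwiririd   [vowel merger]
  giving Ankul birwiririd.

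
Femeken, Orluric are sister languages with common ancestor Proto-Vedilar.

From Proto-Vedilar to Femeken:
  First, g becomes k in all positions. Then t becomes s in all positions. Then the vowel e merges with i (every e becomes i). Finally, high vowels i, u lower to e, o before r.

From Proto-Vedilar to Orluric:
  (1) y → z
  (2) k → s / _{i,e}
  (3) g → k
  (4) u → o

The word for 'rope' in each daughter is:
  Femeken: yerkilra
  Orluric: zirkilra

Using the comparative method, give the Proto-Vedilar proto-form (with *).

*yirgilra

Position 4: Femeken has k, Orluric has k. Taking the neighbouring segments as reconstructed: Femeken k could go back to *k or *g; Orluric k can only go back to *g — the one source consistent with every daughter is *g.
Position 2: Femeken has e, Orluric has i. Orluric preserves i here (none of its changes turn any other segment into i), so the proto-segment is *i.
Position 1: Femeken has y, Orluric has z. Femeken preserves y here (none of its changes turn any other segment into y), so the proto-segment is *y.
This points to *yirgilra. Verify forward in each daughter:
Femeken: start from *yirgilra.
  rule 1 (unconditioned shift): yirgilra → yirkilra
  rule 2: no change — yirkilra
  rule 3: no change — yirkilra
  rule 4 (pre-rhotic lowering): yirkilra → yerkilra
  ⇒ Femeken yerkilra
Orluric: start from *yirgilra.
  rule 1 (unconditioned shift): yirgilra → zirgilra
  rule 2: no change — zirgilra
  rule 3 (unconditioned shift): zirgilra → zirkilra
  rule 4: no change — zirkilra
  ⇒ Orluric zirkilra
No other proto-form is consistent with every reflex, so the reconstruction is *yirgilra.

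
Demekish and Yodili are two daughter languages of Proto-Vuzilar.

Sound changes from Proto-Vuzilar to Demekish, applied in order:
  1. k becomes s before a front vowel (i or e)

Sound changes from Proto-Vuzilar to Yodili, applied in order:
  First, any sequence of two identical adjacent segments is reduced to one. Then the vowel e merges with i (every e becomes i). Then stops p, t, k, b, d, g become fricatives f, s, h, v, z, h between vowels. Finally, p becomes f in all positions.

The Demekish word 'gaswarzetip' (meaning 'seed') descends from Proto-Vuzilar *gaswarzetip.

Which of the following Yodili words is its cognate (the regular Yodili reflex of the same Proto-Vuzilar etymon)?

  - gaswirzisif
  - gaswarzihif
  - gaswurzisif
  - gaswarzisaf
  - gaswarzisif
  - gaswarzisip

gaswarzisif

Yodili: start from *gaswarzetip.
  rule 1: no change — gaswarzetip
  rule 2 (vowel merger): gaswarzetip → gaswarzitip
  rule 3 (intervocalic lenition): gaswarzitip → gaswarzisip
  rule 4 (unconditioned shift): gaswarzisip → gaswarzisif
  ⇒ Yodili gaswarzisif
Among the options, 'gaswarzisif' alone shows every Yodili change applied in order.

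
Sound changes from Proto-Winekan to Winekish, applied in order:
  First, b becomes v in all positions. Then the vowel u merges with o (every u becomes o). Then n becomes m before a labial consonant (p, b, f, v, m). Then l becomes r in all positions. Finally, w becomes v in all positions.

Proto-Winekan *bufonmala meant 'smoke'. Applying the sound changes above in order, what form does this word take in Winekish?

Winekish: *bufonmala
  bufonmala → vufonmala   [unconditioned shift]
  vufonmala → vofonmala   [vowel merger]
  vofonmala → vofommala   [nasal place assimilation]
  vofommala → vofommara   [unconditioned shift]
  vofommara (rule 5 does not apply)
  giving Winekish vofommara.

vofommara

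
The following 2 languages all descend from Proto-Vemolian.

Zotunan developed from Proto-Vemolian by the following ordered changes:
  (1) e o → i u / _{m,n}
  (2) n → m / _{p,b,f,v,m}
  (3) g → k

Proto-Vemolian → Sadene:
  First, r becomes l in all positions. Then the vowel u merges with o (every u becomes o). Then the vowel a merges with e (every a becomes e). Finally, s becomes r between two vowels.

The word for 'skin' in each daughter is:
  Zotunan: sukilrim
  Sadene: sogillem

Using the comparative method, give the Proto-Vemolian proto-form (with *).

Position 6: Zotunan has r, Sadene has l. Zotunan preserves r here (none of its changes turn any other segment into r), so the proto-segment is *r.
Position 3: Zotunan has k, Sadene has g. Sadene preserves g here (none of its changes turn any other segment into g), so the proto-segment is *g.
Position 2: Zotunan has u, Sadene has o. Taking the neighbouring segments as reconstructed: Zotunan u can only go back to *u; Sadene o could go back to *o or *u — the one source consistent with every daughter is *u.
Continuing position by position gives *sugilrem; check it forward:
Zotunan: *sugilrem > sugilrim > sukilrim  (by pre-nasal raising, unconditioned shift)
Sadene: start from *sugilrem.
  rule 1 (unconditioned shift): sugilrem → sugillem
  rule 2 (vowel merger): sugillem → sogillem
  rule 3: no change — sogillem
  rule 4: no change — sogillem
  ⇒ Sadene sogillem
Only *sugilrem yields all of Zotunan sukilrim, Sadene sogillem.

*sugilrem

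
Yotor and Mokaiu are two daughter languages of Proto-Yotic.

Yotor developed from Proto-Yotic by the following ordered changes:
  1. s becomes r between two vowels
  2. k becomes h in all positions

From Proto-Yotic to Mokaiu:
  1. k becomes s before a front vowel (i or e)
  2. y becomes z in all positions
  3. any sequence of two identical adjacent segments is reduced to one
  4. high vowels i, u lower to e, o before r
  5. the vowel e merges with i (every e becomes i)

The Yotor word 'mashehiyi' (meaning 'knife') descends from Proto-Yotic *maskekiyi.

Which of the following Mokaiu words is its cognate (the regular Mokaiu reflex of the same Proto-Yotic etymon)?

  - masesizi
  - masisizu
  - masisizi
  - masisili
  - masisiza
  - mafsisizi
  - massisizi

Mokaiu: *maskekiyi
  maskekiyi → massesiyi   [palatalisation]
  massesiyi → massesizi   [unconditioned shift]
  massesizi → masesizi   [degemination]
  masesizi (rule 4 does not apply)
  masesizi → masisizi   [vowel merger]
  giving Mokaiu masisizi.

masisizi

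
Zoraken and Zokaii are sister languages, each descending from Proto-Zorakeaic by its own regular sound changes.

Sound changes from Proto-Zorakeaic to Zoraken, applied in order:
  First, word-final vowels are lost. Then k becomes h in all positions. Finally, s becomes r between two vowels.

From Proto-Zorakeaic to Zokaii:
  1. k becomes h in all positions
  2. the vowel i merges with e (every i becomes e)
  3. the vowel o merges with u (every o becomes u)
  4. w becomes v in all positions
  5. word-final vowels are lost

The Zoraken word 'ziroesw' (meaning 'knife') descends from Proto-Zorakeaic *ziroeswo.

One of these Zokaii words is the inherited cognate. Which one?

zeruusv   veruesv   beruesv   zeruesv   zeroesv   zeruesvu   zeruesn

Zokaii: *ziroeswo
  ziroeswo (rule 1 does not apply)
  ziroeswo → zeroeswo   [vowel merger]
  zeroeswo → zerueswu   [vowel merger]
  zerueswu → zeruesvu   [unconditioned shift]
  zeruesvu → zeruesv   [apocope]
  giving Zokaii zeruesv.
Among the options, 'zeruesv' alone shows every Zokaii change applied in order.

zeruesv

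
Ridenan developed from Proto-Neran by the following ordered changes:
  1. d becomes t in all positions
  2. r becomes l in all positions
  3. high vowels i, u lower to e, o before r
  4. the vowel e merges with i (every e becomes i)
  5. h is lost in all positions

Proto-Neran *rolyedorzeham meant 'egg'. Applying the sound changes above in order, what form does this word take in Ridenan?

Ridenan: *rolyedorzeham > rolyetorzeham > lolyetolzeham > lolyitolziham > lolyitolziam  (by unconditioned shift, unconditioned shift, vowel merger, h-loss)

lolyitolziam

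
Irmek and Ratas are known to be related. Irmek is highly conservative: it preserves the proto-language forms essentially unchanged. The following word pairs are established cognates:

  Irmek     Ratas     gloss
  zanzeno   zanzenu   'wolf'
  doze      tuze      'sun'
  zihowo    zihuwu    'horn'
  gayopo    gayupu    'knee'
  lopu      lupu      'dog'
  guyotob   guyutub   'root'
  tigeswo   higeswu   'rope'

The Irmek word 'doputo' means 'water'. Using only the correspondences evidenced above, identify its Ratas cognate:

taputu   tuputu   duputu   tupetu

doze ~ tuze — Irmek d corresponds to Ratas t word-initially before a back vowel.
gayopo ~ gayupu, lopu ~ lupu — Irmek o corresponds to Ratas u after a consonant, before a labial obstruent.
zanzeno ~ zanzenu, zihowo ~ zihuwu — Irmek o corresponds to Ratas u word-finally.
Applying these to Irmek 'doputo':
  doputo → toputo   (d→t word-initially before a back vowel)
  toputo → tuputo   (o→u after a consonant, before a labial obstruent)
  tuputo → tuputu   (o→u word-finally)
So the Ratas cognate is 'tuputu'.

tuputu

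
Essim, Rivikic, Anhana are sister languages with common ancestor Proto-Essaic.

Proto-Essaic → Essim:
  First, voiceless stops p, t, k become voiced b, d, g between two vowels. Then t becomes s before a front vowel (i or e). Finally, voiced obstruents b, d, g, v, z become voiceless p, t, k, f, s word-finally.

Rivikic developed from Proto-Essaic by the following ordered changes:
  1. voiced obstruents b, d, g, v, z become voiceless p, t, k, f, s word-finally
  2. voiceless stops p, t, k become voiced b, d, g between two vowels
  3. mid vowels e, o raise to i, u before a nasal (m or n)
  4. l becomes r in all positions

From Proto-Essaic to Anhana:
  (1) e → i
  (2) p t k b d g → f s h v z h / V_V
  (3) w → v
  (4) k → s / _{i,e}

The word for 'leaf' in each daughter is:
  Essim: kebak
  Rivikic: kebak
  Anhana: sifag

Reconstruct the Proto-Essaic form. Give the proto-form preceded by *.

Position 5: Essim has k, Rivikic has k, Anhana has g. Anhana preserves g here (none of its changes turn any other segment into g), so the proto-segment is *g.
Position 3: Essim has b, Rivikic has b, Anhana has f. Taking the neighbouring segments as reconstructed: Essim b could go back to *p or *b; Rivikic b could go back to *p or *b; Anhana f could go back to *p or *f — the one source consistent with every daughter is *p.
Position 2: Essim has e, Rivikic has e, Anhana has i. Essim preserves e here (none of its changes turn any other segment into e), so the proto-segment is *e.
Verify the candidate proto-form against each daughter:
Essim: start from *kepag.
  rule 1 (intervocalic voicing): kepag → kebag
  rule 2: no change — kebag
  rule 3 (final devoicing): kebag → kebak
  ⇒ Essim kebak
Rivikic: start from *kepag.
  rule 1 (final devoicing): kepag → kepak
  rule 2 (intervocalic voicing): kepak → kebak
  rule 3: no change — kebak
  rule 4: no change — kebak
  ⇒ Rivikic kebak
Anhana: start from *kepag.
  rule 1 (vowel merger): kepag → kipag
  rule 2 (intervocalic lenition): kipag → kifag
  rule 3: no change — kifag
  rule 4 (palatalisation): kifag → sifag
  ⇒ Anhana sifag
No other proto-form is consistent with every reflex, so the reconstruction is *kepag.

*kepag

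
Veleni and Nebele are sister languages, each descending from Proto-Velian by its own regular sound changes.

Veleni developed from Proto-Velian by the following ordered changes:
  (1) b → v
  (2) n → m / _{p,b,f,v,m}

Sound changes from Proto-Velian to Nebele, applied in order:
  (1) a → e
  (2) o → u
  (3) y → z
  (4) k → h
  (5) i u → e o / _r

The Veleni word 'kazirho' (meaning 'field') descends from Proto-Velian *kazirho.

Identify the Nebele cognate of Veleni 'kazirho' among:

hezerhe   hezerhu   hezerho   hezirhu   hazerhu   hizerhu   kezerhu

Nebele: *kazirho > kezirho > kezirhu > hezirhu > hezerhu  (by vowel merger, vowel merger, unconditioned shift, pre-rhotic lowering)

hezerhu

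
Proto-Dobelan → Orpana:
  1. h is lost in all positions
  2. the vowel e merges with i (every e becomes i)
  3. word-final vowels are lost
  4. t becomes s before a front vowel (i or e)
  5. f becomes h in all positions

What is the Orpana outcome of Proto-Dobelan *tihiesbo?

siiisb

Orpana: *tihiesbo
  tihiesbo → tiiesbo   [h-loss]
  tiiesbo → tiiisbo   [vowel merger]
  tiiisbo → tiiisb   [apocope]
  tiiisb → siiisb   [palatalisation]
  siiisb (rule 5 does not apply)
  giving Orpana siiisb.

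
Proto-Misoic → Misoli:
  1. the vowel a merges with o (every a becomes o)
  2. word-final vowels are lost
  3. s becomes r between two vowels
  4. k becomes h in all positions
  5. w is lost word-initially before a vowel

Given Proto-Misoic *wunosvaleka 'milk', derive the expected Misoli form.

unosvoleh

Misoli: *wunosvaleka
  wunosvaleka → wunosvoleko   [vowel merger]
  wunosvoleko → wunosvolek   [apocope]
  wunosvolek (rule 3 does not apply)
  wunosvolek → wunosvoleh   [unconditioned shift]
  wunosvoleh → unosvoleh   [glide loss]
  giving Misoli unosvoleh.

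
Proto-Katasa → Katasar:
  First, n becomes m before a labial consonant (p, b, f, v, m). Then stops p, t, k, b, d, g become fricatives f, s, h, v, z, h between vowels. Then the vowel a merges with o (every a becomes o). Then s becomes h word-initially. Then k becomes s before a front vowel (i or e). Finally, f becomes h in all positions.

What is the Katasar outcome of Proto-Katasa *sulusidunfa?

hulusizumho

Katasar: *sulusidunfa > sulusidumfa > sulusizumfa > sulusizumfo > hulusizumfo > hulusizumho  (by nasal place assimilation, intervocalic lenition, vowel merger, debuccalisation, unconditioned shift)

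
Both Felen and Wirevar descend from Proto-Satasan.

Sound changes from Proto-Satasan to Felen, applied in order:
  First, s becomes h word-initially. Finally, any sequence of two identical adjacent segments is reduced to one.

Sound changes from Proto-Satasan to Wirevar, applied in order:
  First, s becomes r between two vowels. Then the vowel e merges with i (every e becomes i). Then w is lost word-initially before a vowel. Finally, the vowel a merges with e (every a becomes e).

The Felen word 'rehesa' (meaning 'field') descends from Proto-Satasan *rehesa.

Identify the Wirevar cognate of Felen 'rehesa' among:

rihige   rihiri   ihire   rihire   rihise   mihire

Wirevar: *rehesa > rehera > rihira > rihire  (by rhotacism, vowel merger, vowel merger)

rihire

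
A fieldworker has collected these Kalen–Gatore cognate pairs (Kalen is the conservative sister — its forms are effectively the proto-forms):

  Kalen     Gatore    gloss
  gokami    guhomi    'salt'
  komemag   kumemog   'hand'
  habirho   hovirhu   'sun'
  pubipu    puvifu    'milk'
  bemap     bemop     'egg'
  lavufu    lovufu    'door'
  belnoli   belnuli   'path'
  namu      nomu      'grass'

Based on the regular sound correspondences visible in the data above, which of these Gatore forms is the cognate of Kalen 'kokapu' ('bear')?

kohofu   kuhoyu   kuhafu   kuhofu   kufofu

gokami ~ guhomi, belnoli ~ belnuli — Kalen o corresponds to Gatore u after a consonant, before a consonant other than r, m, n, p, b, f, v.
gokami ~ guhomi — Kalen k corresponds to Gatore h between vowels (before a back vowel).
bemap ~ bemop — Kalen a corresponds to Gatore o after a consonant, before a labial obstruent.
pubipu ~ puvifu — Kalen p corresponds to Gatore f between vowels (before a back vowel).
Applying these to Kalen 'kokapu':
  kokapu → kukapu   (o→u after a consonant, before a consonant other than r, m, n, p, b, f, v)
  kukapu → kuhapu   (k→h between vowels (before a back vowel))
  kuhapu → kuhopu   (a→o after a consonant, before a labial obstruent)
  kuhopu → kuhofu   (p→f between vowels (before a back vowel))
So the Gatore cognate is 'kuhofu'.

kuhofu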